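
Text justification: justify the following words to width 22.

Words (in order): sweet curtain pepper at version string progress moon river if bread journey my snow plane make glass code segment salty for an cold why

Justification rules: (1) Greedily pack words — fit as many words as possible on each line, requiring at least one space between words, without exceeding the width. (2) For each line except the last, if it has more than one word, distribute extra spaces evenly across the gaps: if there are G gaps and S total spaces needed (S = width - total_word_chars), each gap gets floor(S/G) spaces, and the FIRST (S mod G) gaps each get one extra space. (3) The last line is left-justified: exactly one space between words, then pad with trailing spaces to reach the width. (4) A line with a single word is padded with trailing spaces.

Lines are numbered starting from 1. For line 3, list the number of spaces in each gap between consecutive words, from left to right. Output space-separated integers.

Line 1: ['sweet', 'curtain', 'pepper'] (min_width=20, slack=2)
Line 2: ['at', 'version', 'string'] (min_width=17, slack=5)
Line 3: ['progress', 'moon', 'river', 'if'] (min_width=22, slack=0)
Line 4: ['bread', 'journey', 'my', 'snow'] (min_width=21, slack=1)
Line 5: ['plane', 'make', 'glass', 'code'] (min_width=21, slack=1)
Line 6: ['segment', 'salty', 'for', 'an'] (min_width=20, slack=2)
Line 7: ['cold', 'why'] (min_width=8, slack=14)

Answer: 1 1 1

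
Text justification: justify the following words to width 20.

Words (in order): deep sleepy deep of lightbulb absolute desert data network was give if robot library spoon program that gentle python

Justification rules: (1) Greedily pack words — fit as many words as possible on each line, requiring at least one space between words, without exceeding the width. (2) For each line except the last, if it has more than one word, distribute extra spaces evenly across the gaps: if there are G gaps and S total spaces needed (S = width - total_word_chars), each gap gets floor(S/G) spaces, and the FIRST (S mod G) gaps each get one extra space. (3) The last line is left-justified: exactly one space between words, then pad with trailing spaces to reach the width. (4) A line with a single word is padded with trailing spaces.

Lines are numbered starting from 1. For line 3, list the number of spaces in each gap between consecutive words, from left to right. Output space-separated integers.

Answer: 2 1

Derivation:
Line 1: ['deep', 'sleepy', 'deep', 'of'] (min_width=19, slack=1)
Line 2: ['lightbulb', 'absolute'] (min_width=18, slack=2)
Line 3: ['desert', 'data', 'network'] (min_width=19, slack=1)
Line 4: ['was', 'give', 'if', 'robot'] (min_width=17, slack=3)
Line 5: ['library', 'spoon'] (min_width=13, slack=7)
Line 6: ['program', 'that', 'gentle'] (min_width=19, slack=1)
Line 7: ['python'] (min_width=6, slack=14)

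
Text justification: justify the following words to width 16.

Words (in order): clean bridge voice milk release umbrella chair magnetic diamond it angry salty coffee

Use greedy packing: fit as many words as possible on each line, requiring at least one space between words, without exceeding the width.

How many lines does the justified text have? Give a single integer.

Line 1: ['clean', 'bridge'] (min_width=12, slack=4)
Line 2: ['voice', 'milk'] (min_width=10, slack=6)
Line 3: ['release', 'umbrella'] (min_width=16, slack=0)
Line 4: ['chair', 'magnetic'] (min_width=14, slack=2)
Line 5: ['diamond', 'it', 'angry'] (min_width=16, slack=0)
Line 6: ['salty', 'coffee'] (min_width=12, slack=4)
Total lines: 6

Answer: 6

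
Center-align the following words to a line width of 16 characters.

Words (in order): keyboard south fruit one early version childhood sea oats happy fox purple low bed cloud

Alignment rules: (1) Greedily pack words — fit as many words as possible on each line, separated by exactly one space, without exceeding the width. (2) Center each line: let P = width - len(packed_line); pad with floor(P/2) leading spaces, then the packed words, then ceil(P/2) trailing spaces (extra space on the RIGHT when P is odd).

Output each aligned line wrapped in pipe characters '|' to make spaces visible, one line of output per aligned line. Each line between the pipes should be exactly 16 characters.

Answer: | keyboard south |
|fruit one early |
|    version     |
| childhood sea  |
| oats happy fox |
| purple low bed |
|     cloud      |

Derivation:
Line 1: ['keyboard', 'south'] (min_width=14, slack=2)
Line 2: ['fruit', 'one', 'early'] (min_width=15, slack=1)
Line 3: ['version'] (min_width=7, slack=9)
Line 4: ['childhood', 'sea'] (min_width=13, slack=3)
Line 5: ['oats', 'happy', 'fox'] (min_width=14, slack=2)
Line 6: ['purple', 'low', 'bed'] (min_width=14, slack=2)
Line 7: ['cloud'] (min_width=5, slack=11)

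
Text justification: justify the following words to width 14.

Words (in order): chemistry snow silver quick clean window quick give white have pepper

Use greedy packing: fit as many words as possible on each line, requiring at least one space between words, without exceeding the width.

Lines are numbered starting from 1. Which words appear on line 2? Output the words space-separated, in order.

Line 1: ['chemistry', 'snow'] (min_width=14, slack=0)
Line 2: ['silver', 'quick'] (min_width=12, slack=2)
Line 3: ['clean', 'window'] (min_width=12, slack=2)
Line 4: ['quick', 'give'] (min_width=10, slack=4)
Line 5: ['white', 'have'] (min_width=10, slack=4)
Line 6: ['pepper'] (min_width=6, slack=8)

Answer: silver quick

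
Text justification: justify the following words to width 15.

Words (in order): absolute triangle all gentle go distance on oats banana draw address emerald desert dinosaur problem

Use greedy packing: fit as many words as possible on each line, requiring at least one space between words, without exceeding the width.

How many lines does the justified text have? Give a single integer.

Line 1: ['absolute'] (min_width=8, slack=7)
Line 2: ['triangle', 'all'] (min_width=12, slack=3)
Line 3: ['gentle', 'go'] (min_width=9, slack=6)
Line 4: ['distance', 'on'] (min_width=11, slack=4)
Line 5: ['oats', 'banana'] (min_width=11, slack=4)
Line 6: ['draw', 'address'] (min_width=12, slack=3)
Line 7: ['emerald', 'desert'] (min_width=14, slack=1)
Line 8: ['dinosaur'] (min_width=8, slack=7)
Line 9: ['problem'] (min_width=7, slack=8)
Total lines: 9

Answer: 9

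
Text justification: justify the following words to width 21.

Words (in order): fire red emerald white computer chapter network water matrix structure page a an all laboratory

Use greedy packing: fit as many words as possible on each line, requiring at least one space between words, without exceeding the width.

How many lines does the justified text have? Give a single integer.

Answer: 5

Derivation:
Line 1: ['fire', 'red', 'emerald'] (min_width=16, slack=5)
Line 2: ['white', 'computer'] (min_width=14, slack=7)
Line 3: ['chapter', 'network', 'water'] (min_width=21, slack=0)
Line 4: ['matrix', 'structure', 'page'] (min_width=21, slack=0)
Line 5: ['a', 'an', 'all', 'laboratory'] (min_width=19, slack=2)
Total lines: 5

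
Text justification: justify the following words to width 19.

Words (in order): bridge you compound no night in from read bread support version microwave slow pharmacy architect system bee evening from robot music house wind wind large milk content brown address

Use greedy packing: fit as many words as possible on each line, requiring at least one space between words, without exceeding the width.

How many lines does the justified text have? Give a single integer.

Line 1: ['bridge', 'you', 'compound'] (min_width=19, slack=0)
Line 2: ['no', 'night', 'in', 'from'] (min_width=16, slack=3)
Line 3: ['read', 'bread', 'support'] (min_width=18, slack=1)
Line 4: ['version', 'microwave'] (min_width=17, slack=2)
Line 5: ['slow', 'pharmacy'] (min_width=13, slack=6)
Line 6: ['architect', 'system'] (min_width=16, slack=3)
Line 7: ['bee', 'evening', 'from'] (min_width=16, slack=3)
Line 8: ['robot', 'music', 'house'] (min_width=17, slack=2)
Line 9: ['wind', 'wind', 'large'] (min_width=15, slack=4)
Line 10: ['milk', 'content', 'brown'] (min_width=18, slack=1)
Line 11: ['address'] (min_width=7, slack=12)
Total lines: 11

Answer: 11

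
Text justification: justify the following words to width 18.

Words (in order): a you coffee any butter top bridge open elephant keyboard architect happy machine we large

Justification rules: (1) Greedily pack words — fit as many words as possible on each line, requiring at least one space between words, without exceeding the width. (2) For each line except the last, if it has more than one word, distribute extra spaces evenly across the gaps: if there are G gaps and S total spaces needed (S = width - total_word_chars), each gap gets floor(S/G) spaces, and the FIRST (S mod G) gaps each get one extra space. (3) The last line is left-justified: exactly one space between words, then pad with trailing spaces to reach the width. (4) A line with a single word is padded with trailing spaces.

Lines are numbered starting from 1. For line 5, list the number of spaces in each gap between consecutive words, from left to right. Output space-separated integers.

Line 1: ['a', 'you', 'coffee', 'any'] (min_width=16, slack=2)
Line 2: ['butter', 'top', 'bridge'] (min_width=17, slack=1)
Line 3: ['open', 'elephant'] (min_width=13, slack=5)
Line 4: ['keyboard', 'architect'] (min_width=18, slack=0)
Line 5: ['happy', 'machine', 'we'] (min_width=16, slack=2)
Line 6: ['large'] (min_width=5, slack=13)

Answer: 2 2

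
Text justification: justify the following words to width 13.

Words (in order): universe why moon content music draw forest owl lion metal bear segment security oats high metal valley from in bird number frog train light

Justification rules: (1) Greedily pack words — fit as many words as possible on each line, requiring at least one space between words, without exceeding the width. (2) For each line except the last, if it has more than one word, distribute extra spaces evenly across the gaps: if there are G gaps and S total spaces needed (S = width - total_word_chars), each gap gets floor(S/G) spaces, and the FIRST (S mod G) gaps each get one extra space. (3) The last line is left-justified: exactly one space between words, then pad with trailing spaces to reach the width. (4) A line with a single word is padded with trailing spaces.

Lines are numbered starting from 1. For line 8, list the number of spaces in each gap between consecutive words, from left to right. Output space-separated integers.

Line 1: ['universe', 'why'] (min_width=12, slack=1)
Line 2: ['moon', 'content'] (min_width=12, slack=1)
Line 3: ['music', 'draw'] (min_width=10, slack=3)
Line 4: ['forest', 'owl'] (min_width=10, slack=3)
Line 5: ['lion', 'metal'] (min_width=10, slack=3)
Line 6: ['bear', 'segment'] (min_width=12, slack=1)
Line 7: ['security', 'oats'] (min_width=13, slack=0)
Line 8: ['high', 'metal'] (min_width=10, slack=3)
Line 9: ['valley', 'from'] (min_width=11, slack=2)
Line 10: ['in', 'bird'] (min_width=7, slack=6)
Line 11: ['number', 'frog'] (min_width=11, slack=2)
Line 12: ['train', 'light'] (min_width=11, slack=2)

Answer: 4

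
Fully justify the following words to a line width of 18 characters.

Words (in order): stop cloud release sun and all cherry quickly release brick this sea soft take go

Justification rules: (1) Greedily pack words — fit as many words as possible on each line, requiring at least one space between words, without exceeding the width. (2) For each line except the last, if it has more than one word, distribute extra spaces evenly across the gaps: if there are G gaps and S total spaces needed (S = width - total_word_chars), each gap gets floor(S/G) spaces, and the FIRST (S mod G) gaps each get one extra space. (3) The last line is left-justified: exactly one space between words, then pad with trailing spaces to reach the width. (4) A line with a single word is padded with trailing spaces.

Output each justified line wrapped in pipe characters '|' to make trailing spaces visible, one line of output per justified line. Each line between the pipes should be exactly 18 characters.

Line 1: ['stop', 'cloud', 'release'] (min_width=18, slack=0)
Line 2: ['sun', 'and', 'all', 'cherry'] (min_width=18, slack=0)
Line 3: ['quickly', 'release'] (min_width=15, slack=3)
Line 4: ['brick', 'this', 'sea'] (min_width=14, slack=4)
Line 5: ['soft', 'take', 'go'] (min_width=12, slack=6)

Answer: |stop cloud release|
|sun and all cherry|
|quickly    release|
|brick   this   sea|
|soft take go      |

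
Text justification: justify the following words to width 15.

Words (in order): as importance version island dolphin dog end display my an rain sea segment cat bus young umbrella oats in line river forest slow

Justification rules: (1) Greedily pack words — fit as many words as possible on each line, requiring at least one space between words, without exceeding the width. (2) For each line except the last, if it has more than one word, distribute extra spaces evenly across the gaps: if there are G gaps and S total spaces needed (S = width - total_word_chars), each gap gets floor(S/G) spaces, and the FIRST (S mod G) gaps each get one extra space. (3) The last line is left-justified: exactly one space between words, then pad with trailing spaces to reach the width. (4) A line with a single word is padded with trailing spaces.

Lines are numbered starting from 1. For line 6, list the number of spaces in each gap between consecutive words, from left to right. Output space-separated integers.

Answer: 1 1

Derivation:
Line 1: ['as', 'importance'] (min_width=13, slack=2)
Line 2: ['version', 'island'] (min_width=14, slack=1)
Line 3: ['dolphin', 'dog', 'end'] (min_width=15, slack=0)
Line 4: ['display', 'my', 'an'] (min_width=13, slack=2)
Line 5: ['rain', 'sea'] (min_width=8, slack=7)
Line 6: ['segment', 'cat', 'bus'] (min_width=15, slack=0)
Line 7: ['young', 'umbrella'] (min_width=14, slack=1)
Line 8: ['oats', 'in', 'line'] (min_width=12, slack=3)
Line 9: ['river', 'forest'] (min_width=12, slack=3)
Line 10: ['slow'] (min_width=4, slack=11)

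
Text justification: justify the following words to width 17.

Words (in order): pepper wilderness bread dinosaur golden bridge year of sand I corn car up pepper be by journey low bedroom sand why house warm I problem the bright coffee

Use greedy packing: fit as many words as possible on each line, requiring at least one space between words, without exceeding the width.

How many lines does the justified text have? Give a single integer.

Answer: 11

Derivation:
Line 1: ['pepper', 'wilderness'] (min_width=17, slack=0)
Line 2: ['bread', 'dinosaur'] (min_width=14, slack=3)
Line 3: ['golden', 'bridge'] (min_width=13, slack=4)
Line 4: ['year', 'of', 'sand', 'I'] (min_width=14, slack=3)
Line 5: ['corn', 'car', 'up'] (min_width=11, slack=6)
Line 6: ['pepper', 'be', 'by'] (min_width=12, slack=5)
Line 7: ['journey', 'low'] (min_width=11, slack=6)
Line 8: ['bedroom', 'sand', 'why'] (min_width=16, slack=1)
Line 9: ['house', 'warm', 'I'] (min_width=12, slack=5)
Line 10: ['problem', 'the'] (min_width=11, slack=6)
Line 11: ['bright', 'coffee'] (min_width=13, slack=4)
Total lines: 11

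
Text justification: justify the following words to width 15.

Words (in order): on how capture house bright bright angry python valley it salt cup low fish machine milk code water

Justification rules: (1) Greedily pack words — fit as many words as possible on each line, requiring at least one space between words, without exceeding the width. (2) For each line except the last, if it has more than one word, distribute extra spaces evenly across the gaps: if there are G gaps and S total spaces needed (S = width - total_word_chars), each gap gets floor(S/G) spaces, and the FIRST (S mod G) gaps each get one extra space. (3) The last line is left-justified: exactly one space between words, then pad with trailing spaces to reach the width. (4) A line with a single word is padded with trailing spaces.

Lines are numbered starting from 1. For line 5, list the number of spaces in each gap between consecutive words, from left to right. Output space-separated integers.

Answer: 1 1 1

Derivation:
Line 1: ['on', 'how', 'capture'] (min_width=14, slack=1)
Line 2: ['house', 'bright'] (min_width=12, slack=3)
Line 3: ['bright', 'angry'] (min_width=12, slack=3)
Line 4: ['python', 'valley'] (min_width=13, slack=2)
Line 5: ['it', 'salt', 'cup', 'low'] (min_width=15, slack=0)
Line 6: ['fish', 'machine'] (min_width=12, slack=3)
Line 7: ['milk', 'code', 'water'] (min_width=15, slack=0)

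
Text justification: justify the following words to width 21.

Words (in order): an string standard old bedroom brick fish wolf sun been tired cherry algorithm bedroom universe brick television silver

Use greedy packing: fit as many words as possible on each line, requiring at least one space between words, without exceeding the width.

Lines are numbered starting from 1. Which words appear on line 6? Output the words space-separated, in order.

Line 1: ['an', 'string', 'standard'] (min_width=18, slack=3)
Line 2: ['old', 'bedroom', 'brick'] (min_width=17, slack=4)
Line 3: ['fish', 'wolf', 'sun', 'been'] (min_width=18, slack=3)
Line 4: ['tired', 'cherry'] (min_width=12, slack=9)
Line 5: ['algorithm', 'bedroom'] (min_width=17, slack=4)
Line 6: ['universe', 'brick'] (min_width=14, slack=7)
Line 7: ['television', 'silver'] (min_width=17, slack=4)

Answer: universe brick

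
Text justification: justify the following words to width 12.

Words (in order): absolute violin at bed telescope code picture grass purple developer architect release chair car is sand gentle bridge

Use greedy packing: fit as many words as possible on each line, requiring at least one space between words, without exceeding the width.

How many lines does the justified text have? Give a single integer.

Answer: 12

Derivation:
Line 1: ['absolute'] (min_width=8, slack=4)
Line 2: ['violin', 'at'] (min_width=9, slack=3)
Line 3: ['bed'] (min_width=3, slack=9)
Line 4: ['telescope'] (min_width=9, slack=3)
Line 5: ['code', 'picture'] (min_width=12, slack=0)
Line 6: ['grass', 'purple'] (min_width=12, slack=0)
Line 7: ['developer'] (min_width=9, slack=3)
Line 8: ['architect'] (min_width=9, slack=3)
Line 9: ['release'] (min_width=7, slack=5)
Line 10: ['chair', 'car', 'is'] (min_width=12, slack=0)
Line 11: ['sand', 'gentle'] (min_width=11, slack=1)
Line 12: ['bridge'] (min_width=6, slack=6)
Total lines: 12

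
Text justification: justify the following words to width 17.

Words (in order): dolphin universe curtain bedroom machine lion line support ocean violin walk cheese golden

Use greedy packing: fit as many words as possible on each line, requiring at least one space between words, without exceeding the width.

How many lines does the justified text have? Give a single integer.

Answer: 6

Derivation:
Line 1: ['dolphin', 'universe'] (min_width=16, slack=1)
Line 2: ['curtain', 'bedroom'] (min_width=15, slack=2)
Line 3: ['machine', 'lion', 'line'] (min_width=17, slack=0)
Line 4: ['support', 'ocean'] (min_width=13, slack=4)
Line 5: ['violin', 'walk'] (min_width=11, slack=6)
Line 6: ['cheese', 'golden'] (min_width=13, slack=4)
Total lines: 6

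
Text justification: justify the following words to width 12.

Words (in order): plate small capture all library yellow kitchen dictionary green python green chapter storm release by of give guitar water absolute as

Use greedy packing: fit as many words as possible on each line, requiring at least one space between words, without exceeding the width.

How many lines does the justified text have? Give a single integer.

Line 1: ['plate', 'small'] (min_width=11, slack=1)
Line 2: ['capture', 'all'] (min_width=11, slack=1)
Line 3: ['library'] (min_width=7, slack=5)
Line 4: ['yellow'] (min_width=6, slack=6)
Line 5: ['kitchen'] (min_width=7, slack=5)
Line 6: ['dictionary'] (min_width=10, slack=2)
Line 7: ['green', 'python'] (min_width=12, slack=0)
Line 8: ['green'] (min_width=5, slack=7)
Line 9: ['chapter'] (min_width=7, slack=5)
Line 10: ['storm'] (min_width=5, slack=7)
Line 11: ['release', 'by'] (min_width=10, slack=2)
Line 12: ['of', 'give'] (min_width=7, slack=5)
Line 13: ['guitar', 'water'] (min_width=12, slack=0)
Line 14: ['absolute', 'as'] (min_width=11, slack=1)
Total lines: 14

Answer: 14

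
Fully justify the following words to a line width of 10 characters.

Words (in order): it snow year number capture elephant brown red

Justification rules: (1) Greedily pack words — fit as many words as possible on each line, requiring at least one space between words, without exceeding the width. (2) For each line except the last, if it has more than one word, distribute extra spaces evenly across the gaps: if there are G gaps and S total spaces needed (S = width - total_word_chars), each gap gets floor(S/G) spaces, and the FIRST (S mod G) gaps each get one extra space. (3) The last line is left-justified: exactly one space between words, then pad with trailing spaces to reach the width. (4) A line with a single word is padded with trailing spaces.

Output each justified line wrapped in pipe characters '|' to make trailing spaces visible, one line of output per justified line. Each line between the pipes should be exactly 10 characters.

Answer: |it    snow|
|year      |
|number    |
|capture   |
|elephant  |
|brown red |

Derivation:
Line 1: ['it', 'snow'] (min_width=7, slack=3)
Line 2: ['year'] (min_width=4, slack=6)
Line 3: ['number'] (min_width=6, slack=4)
Line 4: ['capture'] (min_width=7, slack=3)
Line 5: ['elephant'] (min_width=8, slack=2)
Line 6: ['brown', 'red'] (min_width=9, slack=1)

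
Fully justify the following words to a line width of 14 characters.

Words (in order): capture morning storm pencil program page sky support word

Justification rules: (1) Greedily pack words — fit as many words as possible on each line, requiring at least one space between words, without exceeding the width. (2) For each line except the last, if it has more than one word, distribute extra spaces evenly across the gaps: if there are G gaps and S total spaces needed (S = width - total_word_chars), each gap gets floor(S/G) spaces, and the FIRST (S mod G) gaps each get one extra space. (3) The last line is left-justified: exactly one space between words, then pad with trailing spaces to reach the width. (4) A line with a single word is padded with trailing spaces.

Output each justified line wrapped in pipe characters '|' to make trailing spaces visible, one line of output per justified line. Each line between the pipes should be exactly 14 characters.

Answer: |capture       |
|morning  storm|
|pencil program|
|page       sky|
|support word  |

Derivation:
Line 1: ['capture'] (min_width=7, slack=7)
Line 2: ['morning', 'storm'] (min_width=13, slack=1)
Line 3: ['pencil', 'program'] (min_width=14, slack=0)
Line 4: ['page', 'sky'] (min_width=8, slack=6)
Line 5: ['support', 'word'] (min_width=12, slack=2)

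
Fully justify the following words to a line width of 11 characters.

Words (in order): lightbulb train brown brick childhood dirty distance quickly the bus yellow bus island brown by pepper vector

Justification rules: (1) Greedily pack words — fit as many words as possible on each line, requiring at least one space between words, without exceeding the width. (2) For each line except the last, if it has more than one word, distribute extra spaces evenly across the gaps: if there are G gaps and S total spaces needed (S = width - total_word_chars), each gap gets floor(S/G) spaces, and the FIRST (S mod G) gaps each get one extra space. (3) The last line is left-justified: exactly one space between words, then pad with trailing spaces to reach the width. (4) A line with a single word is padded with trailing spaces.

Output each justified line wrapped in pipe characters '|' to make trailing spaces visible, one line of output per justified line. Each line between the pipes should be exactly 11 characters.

Answer: |lightbulb  |
|train brown|
|brick      |
|childhood  |
|dirty      |
|distance   |
|quickly the|
|bus  yellow|
|bus  island|
|brown    by|
|pepper     |
|vector     |

Derivation:
Line 1: ['lightbulb'] (min_width=9, slack=2)
Line 2: ['train', 'brown'] (min_width=11, slack=0)
Line 3: ['brick'] (min_width=5, slack=6)
Line 4: ['childhood'] (min_width=9, slack=2)
Line 5: ['dirty'] (min_width=5, slack=6)
Line 6: ['distance'] (min_width=8, slack=3)
Line 7: ['quickly', 'the'] (min_width=11, slack=0)
Line 8: ['bus', 'yellow'] (min_width=10, slack=1)
Line 9: ['bus', 'island'] (min_width=10, slack=1)
Line 10: ['brown', 'by'] (min_width=8, slack=3)
Line 11: ['pepper'] (min_width=6, slack=5)
Line 12: ['vector'] (min_width=6, slack=5)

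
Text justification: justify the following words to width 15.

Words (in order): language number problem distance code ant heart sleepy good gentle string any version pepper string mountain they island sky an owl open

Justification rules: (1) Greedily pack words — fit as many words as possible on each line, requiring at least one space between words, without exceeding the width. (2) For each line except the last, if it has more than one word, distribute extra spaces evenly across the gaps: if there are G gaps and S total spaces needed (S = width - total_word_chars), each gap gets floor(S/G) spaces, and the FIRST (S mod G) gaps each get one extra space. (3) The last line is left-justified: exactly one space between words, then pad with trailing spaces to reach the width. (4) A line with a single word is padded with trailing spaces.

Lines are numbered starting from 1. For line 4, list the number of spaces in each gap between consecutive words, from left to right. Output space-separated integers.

Answer: 7

Derivation:
Line 1: ['language', 'number'] (min_width=15, slack=0)
Line 2: ['problem'] (min_width=7, slack=8)
Line 3: ['distance', 'code'] (min_width=13, slack=2)
Line 4: ['ant', 'heart'] (min_width=9, slack=6)
Line 5: ['sleepy', 'good'] (min_width=11, slack=4)
Line 6: ['gentle', 'string'] (min_width=13, slack=2)
Line 7: ['any', 'version'] (min_width=11, slack=4)
Line 8: ['pepper', 'string'] (min_width=13, slack=2)
Line 9: ['mountain', 'they'] (min_width=13, slack=2)
Line 10: ['island', 'sky', 'an'] (min_width=13, slack=2)
Line 11: ['owl', 'open'] (min_width=8, slack=7)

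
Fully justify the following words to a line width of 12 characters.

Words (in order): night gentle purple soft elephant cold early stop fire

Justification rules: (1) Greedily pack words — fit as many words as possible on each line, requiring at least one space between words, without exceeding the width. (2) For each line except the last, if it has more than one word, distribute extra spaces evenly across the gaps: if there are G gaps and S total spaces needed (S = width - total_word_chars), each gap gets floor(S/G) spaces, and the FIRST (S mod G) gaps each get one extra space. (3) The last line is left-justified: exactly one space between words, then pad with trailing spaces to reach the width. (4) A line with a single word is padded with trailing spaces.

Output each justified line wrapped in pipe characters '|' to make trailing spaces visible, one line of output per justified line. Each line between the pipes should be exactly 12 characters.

Answer: |night gentle|
|purple  soft|
|elephant    |
|cold   early|
|stop fire   |

Derivation:
Line 1: ['night', 'gentle'] (min_width=12, slack=0)
Line 2: ['purple', 'soft'] (min_width=11, slack=1)
Line 3: ['elephant'] (min_width=8, slack=4)
Line 4: ['cold', 'early'] (min_width=10, slack=2)
Line 5: ['stop', 'fire'] (min_width=9, slack=3)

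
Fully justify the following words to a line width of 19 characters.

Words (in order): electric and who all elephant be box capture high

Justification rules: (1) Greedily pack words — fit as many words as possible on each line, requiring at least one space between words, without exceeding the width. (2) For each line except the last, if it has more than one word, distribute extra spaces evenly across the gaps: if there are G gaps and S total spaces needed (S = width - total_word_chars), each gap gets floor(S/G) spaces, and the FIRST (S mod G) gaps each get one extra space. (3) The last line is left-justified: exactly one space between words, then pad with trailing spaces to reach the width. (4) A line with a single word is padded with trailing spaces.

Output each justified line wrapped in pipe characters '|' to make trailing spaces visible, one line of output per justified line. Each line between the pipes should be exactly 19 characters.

Line 1: ['electric', 'and', 'who'] (min_width=16, slack=3)
Line 2: ['all', 'elephant', 'be', 'box'] (min_width=19, slack=0)
Line 3: ['capture', 'high'] (min_width=12, slack=7)

Answer: |electric   and  who|
|all elephant be box|
|capture high       |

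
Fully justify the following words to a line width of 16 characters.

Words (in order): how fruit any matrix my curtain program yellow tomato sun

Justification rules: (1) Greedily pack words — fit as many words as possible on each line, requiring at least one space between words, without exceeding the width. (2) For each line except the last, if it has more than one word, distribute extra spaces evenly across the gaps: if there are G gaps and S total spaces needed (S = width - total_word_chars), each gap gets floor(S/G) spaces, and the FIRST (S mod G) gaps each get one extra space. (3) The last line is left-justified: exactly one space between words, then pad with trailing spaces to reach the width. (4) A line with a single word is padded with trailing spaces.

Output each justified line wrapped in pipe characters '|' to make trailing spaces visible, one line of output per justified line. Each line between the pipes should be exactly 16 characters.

Answer: |how   fruit  any|
|matrix        my|
|curtain  program|
|yellow    tomato|
|sun             |

Derivation:
Line 1: ['how', 'fruit', 'any'] (min_width=13, slack=3)
Line 2: ['matrix', 'my'] (min_width=9, slack=7)
Line 3: ['curtain', 'program'] (min_width=15, slack=1)
Line 4: ['yellow', 'tomato'] (min_width=13, slack=3)
Line 5: ['sun'] (min_width=3, slack=13)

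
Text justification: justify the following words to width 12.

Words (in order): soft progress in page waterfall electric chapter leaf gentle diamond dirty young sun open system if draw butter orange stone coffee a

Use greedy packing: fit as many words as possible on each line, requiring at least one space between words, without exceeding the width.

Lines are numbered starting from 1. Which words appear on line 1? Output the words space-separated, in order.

Line 1: ['soft'] (min_width=4, slack=8)
Line 2: ['progress', 'in'] (min_width=11, slack=1)
Line 3: ['page'] (min_width=4, slack=8)
Line 4: ['waterfall'] (min_width=9, slack=3)
Line 5: ['electric'] (min_width=8, slack=4)
Line 6: ['chapter', 'leaf'] (min_width=12, slack=0)
Line 7: ['gentle'] (min_width=6, slack=6)
Line 8: ['diamond'] (min_width=7, slack=5)
Line 9: ['dirty', 'young'] (min_width=11, slack=1)
Line 10: ['sun', 'open'] (min_width=8, slack=4)
Line 11: ['system', 'if'] (min_width=9, slack=3)
Line 12: ['draw', 'butter'] (min_width=11, slack=1)
Line 13: ['orange', 'stone'] (min_width=12, slack=0)
Line 14: ['coffee', 'a'] (min_width=8, slack=4)

Answer: soft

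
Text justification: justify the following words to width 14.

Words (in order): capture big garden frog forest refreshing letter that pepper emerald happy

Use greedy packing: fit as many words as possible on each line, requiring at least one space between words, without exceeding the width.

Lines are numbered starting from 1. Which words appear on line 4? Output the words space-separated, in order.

Answer: refreshing

Derivation:
Line 1: ['capture', 'big'] (min_width=11, slack=3)
Line 2: ['garden', 'frog'] (min_width=11, slack=3)
Line 3: ['forest'] (min_width=6, slack=8)
Line 4: ['refreshing'] (min_width=10, slack=4)
Line 5: ['letter', 'that'] (min_width=11, slack=3)
Line 6: ['pepper', 'emerald'] (min_width=14, slack=0)
Line 7: ['happy'] (min_width=5, slack=9)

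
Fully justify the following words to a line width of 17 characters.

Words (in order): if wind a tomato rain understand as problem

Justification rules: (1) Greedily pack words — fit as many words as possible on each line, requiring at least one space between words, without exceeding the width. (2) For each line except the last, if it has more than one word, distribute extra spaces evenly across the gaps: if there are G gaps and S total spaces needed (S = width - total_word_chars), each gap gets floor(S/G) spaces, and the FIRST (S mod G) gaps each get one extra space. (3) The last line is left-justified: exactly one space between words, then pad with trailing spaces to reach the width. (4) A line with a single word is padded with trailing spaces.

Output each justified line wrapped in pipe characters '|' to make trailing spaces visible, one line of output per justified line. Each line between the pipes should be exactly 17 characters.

Answer: |if  wind a tomato|
|rain   understand|
|as problem       |

Derivation:
Line 1: ['if', 'wind', 'a', 'tomato'] (min_width=16, slack=1)
Line 2: ['rain', 'understand'] (min_width=15, slack=2)
Line 3: ['as', 'problem'] (min_width=10, slack=7)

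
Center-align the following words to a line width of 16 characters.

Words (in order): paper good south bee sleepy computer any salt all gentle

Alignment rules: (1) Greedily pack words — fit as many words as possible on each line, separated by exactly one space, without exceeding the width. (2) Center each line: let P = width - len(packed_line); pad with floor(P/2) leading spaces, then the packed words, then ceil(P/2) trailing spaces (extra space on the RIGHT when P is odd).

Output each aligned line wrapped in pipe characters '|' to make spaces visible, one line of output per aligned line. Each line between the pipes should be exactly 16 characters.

Line 1: ['paper', 'good', 'south'] (min_width=16, slack=0)
Line 2: ['bee', 'sleepy'] (min_width=10, slack=6)
Line 3: ['computer', 'any'] (min_width=12, slack=4)
Line 4: ['salt', 'all', 'gentle'] (min_width=15, slack=1)

Answer: |paper good south|
|   bee sleepy   |
|  computer any  |
|salt all gentle |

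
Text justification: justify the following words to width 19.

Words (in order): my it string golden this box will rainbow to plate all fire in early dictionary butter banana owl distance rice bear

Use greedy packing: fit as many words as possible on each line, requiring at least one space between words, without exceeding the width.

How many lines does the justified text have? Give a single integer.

Line 1: ['my', 'it', 'string', 'golden'] (min_width=19, slack=0)
Line 2: ['this', 'box', 'will'] (min_width=13, slack=6)
Line 3: ['rainbow', 'to', 'plate'] (min_width=16, slack=3)
Line 4: ['all', 'fire', 'in', 'early'] (min_width=17, slack=2)
Line 5: ['dictionary', 'butter'] (min_width=17, slack=2)
Line 6: ['banana', 'owl', 'distance'] (min_width=19, slack=0)
Line 7: ['rice', 'bear'] (min_width=9, slack=10)
Total lines: 7

Answer: 7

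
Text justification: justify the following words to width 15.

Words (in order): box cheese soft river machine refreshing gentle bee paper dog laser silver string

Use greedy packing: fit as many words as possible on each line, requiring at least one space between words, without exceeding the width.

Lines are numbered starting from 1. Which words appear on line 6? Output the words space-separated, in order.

Line 1: ['box', 'cheese', 'soft'] (min_width=15, slack=0)
Line 2: ['river', 'machine'] (min_width=13, slack=2)
Line 3: ['refreshing'] (min_width=10, slack=5)
Line 4: ['gentle', 'bee'] (min_width=10, slack=5)
Line 5: ['paper', 'dog', 'laser'] (min_width=15, slack=0)
Line 6: ['silver', 'string'] (min_width=13, slack=2)

Answer: silver string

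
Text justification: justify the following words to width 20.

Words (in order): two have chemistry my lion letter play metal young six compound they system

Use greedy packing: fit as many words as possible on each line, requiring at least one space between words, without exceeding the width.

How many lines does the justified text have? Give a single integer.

Line 1: ['two', 'have', 'chemistry'] (min_width=18, slack=2)
Line 2: ['my', 'lion', 'letter', 'play'] (min_width=19, slack=1)
Line 3: ['metal', 'young', 'six'] (min_width=15, slack=5)
Line 4: ['compound', 'they', 'system'] (min_width=20, slack=0)
Total lines: 4

Answer: 4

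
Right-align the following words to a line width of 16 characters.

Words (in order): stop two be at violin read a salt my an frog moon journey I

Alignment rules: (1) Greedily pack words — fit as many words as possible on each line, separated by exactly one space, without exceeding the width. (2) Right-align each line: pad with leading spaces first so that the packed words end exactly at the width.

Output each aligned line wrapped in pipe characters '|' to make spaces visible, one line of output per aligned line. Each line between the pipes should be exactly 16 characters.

Answer: |  stop two be at|
|   violin read a|
| salt my an frog|
|  moon journey I|

Derivation:
Line 1: ['stop', 'two', 'be', 'at'] (min_width=14, slack=2)
Line 2: ['violin', 'read', 'a'] (min_width=13, slack=3)
Line 3: ['salt', 'my', 'an', 'frog'] (min_width=15, slack=1)
Line 4: ['moon', 'journey', 'I'] (min_width=14, slack=2)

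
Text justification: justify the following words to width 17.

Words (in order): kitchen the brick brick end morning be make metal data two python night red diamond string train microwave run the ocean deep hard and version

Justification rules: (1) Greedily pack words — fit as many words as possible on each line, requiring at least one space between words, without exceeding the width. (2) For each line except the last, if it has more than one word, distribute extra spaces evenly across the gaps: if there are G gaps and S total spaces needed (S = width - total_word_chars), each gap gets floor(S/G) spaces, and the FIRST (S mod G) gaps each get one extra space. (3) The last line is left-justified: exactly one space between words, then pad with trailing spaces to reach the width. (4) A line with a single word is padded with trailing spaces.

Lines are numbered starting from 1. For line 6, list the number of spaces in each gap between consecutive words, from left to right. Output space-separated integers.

Answer: 6

Derivation:
Line 1: ['kitchen', 'the', 'brick'] (min_width=17, slack=0)
Line 2: ['brick', 'end', 'morning'] (min_width=17, slack=0)
Line 3: ['be', 'make', 'metal'] (min_width=13, slack=4)
Line 4: ['data', 'two', 'python'] (min_width=15, slack=2)
Line 5: ['night', 'red', 'diamond'] (min_width=17, slack=0)
Line 6: ['string', 'train'] (min_width=12, slack=5)
Line 7: ['microwave', 'run', 'the'] (min_width=17, slack=0)
Line 8: ['ocean', 'deep', 'hard'] (min_width=15, slack=2)
Line 9: ['and', 'version'] (min_width=11, slack=6)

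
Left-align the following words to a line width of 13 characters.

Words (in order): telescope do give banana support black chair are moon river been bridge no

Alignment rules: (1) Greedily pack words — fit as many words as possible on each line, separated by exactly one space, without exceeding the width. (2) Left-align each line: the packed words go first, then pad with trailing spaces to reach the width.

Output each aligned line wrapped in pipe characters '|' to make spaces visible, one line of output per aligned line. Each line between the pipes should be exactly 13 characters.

Answer: |telescope do |
|give banana  |
|support black|
|chair are    |
|moon river   |
|been bridge  |
|no           |

Derivation:
Line 1: ['telescope', 'do'] (min_width=12, slack=1)
Line 2: ['give', 'banana'] (min_width=11, slack=2)
Line 3: ['support', 'black'] (min_width=13, slack=0)
Line 4: ['chair', 'are'] (min_width=9, slack=4)
Line 5: ['moon', 'river'] (min_width=10, slack=3)
Line 6: ['been', 'bridge'] (min_width=11, slack=2)
Line 7: ['no'] (min_width=2, slack=11)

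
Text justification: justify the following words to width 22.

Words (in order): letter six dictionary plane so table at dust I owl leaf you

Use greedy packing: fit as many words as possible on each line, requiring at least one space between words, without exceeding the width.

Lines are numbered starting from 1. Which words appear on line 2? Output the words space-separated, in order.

Line 1: ['letter', 'six', 'dictionary'] (min_width=21, slack=1)
Line 2: ['plane', 'so', 'table', 'at', 'dust'] (min_width=22, slack=0)
Line 3: ['I', 'owl', 'leaf', 'you'] (min_width=14, slack=8)

Answer: plane so table at dust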